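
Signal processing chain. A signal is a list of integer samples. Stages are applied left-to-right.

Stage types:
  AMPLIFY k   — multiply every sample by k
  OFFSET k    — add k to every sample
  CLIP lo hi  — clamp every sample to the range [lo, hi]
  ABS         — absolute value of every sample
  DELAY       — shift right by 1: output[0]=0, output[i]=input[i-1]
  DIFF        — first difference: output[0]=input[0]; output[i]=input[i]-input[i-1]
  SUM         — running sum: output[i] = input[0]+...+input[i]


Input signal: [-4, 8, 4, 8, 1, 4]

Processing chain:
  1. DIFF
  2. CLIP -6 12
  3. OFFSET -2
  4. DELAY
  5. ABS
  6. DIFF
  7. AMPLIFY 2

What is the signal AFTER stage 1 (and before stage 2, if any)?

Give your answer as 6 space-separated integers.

Input: [-4, 8, 4, 8, 1, 4]
Stage 1 (DIFF): s[0]=-4, 8--4=12, 4-8=-4, 8-4=4, 1-8=-7, 4-1=3 -> [-4, 12, -4, 4, -7, 3]

Answer: -4 12 -4 4 -7 3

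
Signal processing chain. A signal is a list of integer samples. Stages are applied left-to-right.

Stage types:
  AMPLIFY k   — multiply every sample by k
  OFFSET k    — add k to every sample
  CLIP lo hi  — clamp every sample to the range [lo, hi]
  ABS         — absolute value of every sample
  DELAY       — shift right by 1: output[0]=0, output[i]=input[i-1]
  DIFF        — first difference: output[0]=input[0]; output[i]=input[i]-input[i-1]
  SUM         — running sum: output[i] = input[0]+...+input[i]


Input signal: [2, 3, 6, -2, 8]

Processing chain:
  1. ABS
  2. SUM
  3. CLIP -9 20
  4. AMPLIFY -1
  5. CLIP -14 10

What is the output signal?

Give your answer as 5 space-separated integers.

Input: [2, 3, 6, -2, 8]
Stage 1 (ABS): |2|=2, |3|=3, |6|=6, |-2|=2, |8|=8 -> [2, 3, 6, 2, 8]
Stage 2 (SUM): sum[0..0]=2, sum[0..1]=5, sum[0..2]=11, sum[0..3]=13, sum[0..4]=21 -> [2, 5, 11, 13, 21]
Stage 3 (CLIP -9 20): clip(2,-9,20)=2, clip(5,-9,20)=5, clip(11,-9,20)=11, clip(13,-9,20)=13, clip(21,-9,20)=20 -> [2, 5, 11, 13, 20]
Stage 4 (AMPLIFY -1): 2*-1=-2, 5*-1=-5, 11*-1=-11, 13*-1=-13, 20*-1=-20 -> [-2, -5, -11, -13, -20]
Stage 5 (CLIP -14 10): clip(-2,-14,10)=-2, clip(-5,-14,10)=-5, clip(-11,-14,10)=-11, clip(-13,-14,10)=-13, clip(-20,-14,10)=-14 -> [-2, -5, -11, -13, -14]

Answer: -2 -5 -11 -13 -14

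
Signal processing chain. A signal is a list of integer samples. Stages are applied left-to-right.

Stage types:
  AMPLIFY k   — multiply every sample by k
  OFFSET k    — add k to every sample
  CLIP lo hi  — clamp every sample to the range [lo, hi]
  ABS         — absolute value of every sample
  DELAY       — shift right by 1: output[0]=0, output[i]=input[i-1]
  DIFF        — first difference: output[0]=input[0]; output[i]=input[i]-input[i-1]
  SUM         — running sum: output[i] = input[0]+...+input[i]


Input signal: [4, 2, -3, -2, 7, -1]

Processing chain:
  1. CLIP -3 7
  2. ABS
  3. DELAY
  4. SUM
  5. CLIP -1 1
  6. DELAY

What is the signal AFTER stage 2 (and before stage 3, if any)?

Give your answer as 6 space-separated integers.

Input: [4, 2, -3, -2, 7, -1]
Stage 1 (CLIP -3 7): clip(4,-3,7)=4, clip(2,-3,7)=2, clip(-3,-3,7)=-3, clip(-2,-3,7)=-2, clip(7,-3,7)=7, clip(-1,-3,7)=-1 -> [4, 2, -3, -2, 7, -1]
Stage 2 (ABS): |4|=4, |2|=2, |-3|=3, |-2|=2, |7|=7, |-1|=1 -> [4, 2, 3, 2, 7, 1]

Answer: 4 2 3 2 7 1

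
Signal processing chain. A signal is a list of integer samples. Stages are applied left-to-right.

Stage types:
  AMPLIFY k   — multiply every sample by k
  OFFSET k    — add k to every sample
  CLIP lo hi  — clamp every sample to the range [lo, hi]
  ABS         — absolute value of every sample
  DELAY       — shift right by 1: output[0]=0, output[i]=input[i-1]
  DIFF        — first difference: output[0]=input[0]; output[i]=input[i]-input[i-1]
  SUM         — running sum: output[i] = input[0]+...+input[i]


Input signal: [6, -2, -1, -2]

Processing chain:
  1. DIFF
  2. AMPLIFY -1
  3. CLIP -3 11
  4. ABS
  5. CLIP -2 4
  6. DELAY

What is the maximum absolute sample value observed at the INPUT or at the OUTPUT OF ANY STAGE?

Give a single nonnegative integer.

Answer: 8

Derivation:
Input: [6, -2, -1, -2] (max |s|=6)
Stage 1 (DIFF): s[0]=6, -2-6=-8, -1--2=1, -2--1=-1 -> [6, -8, 1, -1] (max |s|=8)
Stage 2 (AMPLIFY -1): 6*-1=-6, -8*-1=8, 1*-1=-1, -1*-1=1 -> [-6, 8, -1, 1] (max |s|=8)
Stage 3 (CLIP -3 11): clip(-6,-3,11)=-3, clip(8,-3,11)=8, clip(-1,-3,11)=-1, clip(1,-3,11)=1 -> [-3, 8, -1, 1] (max |s|=8)
Stage 4 (ABS): |-3|=3, |8|=8, |-1|=1, |1|=1 -> [3, 8, 1, 1] (max |s|=8)
Stage 5 (CLIP -2 4): clip(3,-2,4)=3, clip(8,-2,4)=4, clip(1,-2,4)=1, clip(1,-2,4)=1 -> [3, 4, 1, 1] (max |s|=4)
Stage 6 (DELAY): [0, 3, 4, 1] = [0, 3, 4, 1] -> [0, 3, 4, 1] (max |s|=4)
Overall max amplitude: 8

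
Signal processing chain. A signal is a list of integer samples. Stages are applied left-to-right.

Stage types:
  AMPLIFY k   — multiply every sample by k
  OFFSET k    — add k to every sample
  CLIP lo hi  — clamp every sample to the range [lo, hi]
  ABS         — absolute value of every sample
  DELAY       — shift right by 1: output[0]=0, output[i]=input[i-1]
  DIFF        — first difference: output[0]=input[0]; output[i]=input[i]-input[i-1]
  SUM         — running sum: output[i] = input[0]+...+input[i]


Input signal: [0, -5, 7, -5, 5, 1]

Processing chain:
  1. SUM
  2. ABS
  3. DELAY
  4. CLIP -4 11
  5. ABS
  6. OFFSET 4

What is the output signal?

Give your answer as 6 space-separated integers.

Answer: 4 4 9 6 7 6

Derivation:
Input: [0, -5, 7, -5, 5, 1]
Stage 1 (SUM): sum[0..0]=0, sum[0..1]=-5, sum[0..2]=2, sum[0..3]=-3, sum[0..4]=2, sum[0..5]=3 -> [0, -5, 2, -3, 2, 3]
Stage 2 (ABS): |0|=0, |-5|=5, |2|=2, |-3|=3, |2|=2, |3|=3 -> [0, 5, 2, 3, 2, 3]
Stage 3 (DELAY): [0, 0, 5, 2, 3, 2] = [0, 0, 5, 2, 3, 2] -> [0, 0, 5, 2, 3, 2]
Stage 4 (CLIP -4 11): clip(0,-4,11)=0, clip(0,-4,11)=0, clip(5,-4,11)=5, clip(2,-4,11)=2, clip(3,-4,11)=3, clip(2,-4,11)=2 -> [0, 0, 5, 2, 3, 2]
Stage 5 (ABS): |0|=0, |0|=0, |5|=5, |2|=2, |3|=3, |2|=2 -> [0, 0, 5, 2, 3, 2]
Stage 6 (OFFSET 4): 0+4=4, 0+4=4, 5+4=9, 2+4=6, 3+4=7, 2+4=6 -> [4, 4, 9, 6, 7, 6]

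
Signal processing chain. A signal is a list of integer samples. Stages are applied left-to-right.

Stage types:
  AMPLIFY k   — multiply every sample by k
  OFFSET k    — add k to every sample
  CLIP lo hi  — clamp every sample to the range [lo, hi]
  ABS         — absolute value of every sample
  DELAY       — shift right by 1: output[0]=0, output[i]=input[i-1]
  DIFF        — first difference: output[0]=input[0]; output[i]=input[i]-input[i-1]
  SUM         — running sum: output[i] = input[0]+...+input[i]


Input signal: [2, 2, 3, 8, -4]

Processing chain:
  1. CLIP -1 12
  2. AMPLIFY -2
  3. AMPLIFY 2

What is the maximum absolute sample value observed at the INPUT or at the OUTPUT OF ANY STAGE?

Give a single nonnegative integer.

Input: [2, 2, 3, 8, -4] (max |s|=8)
Stage 1 (CLIP -1 12): clip(2,-1,12)=2, clip(2,-1,12)=2, clip(3,-1,12)=3, clip(8,-1,12)=8, clip(-4,-1,12)=-1 -> [2, 2, 3, 8, -1] (max |s|=8)
Stage 2 (AMPLIFY -2): 2*-2=-4, 2*-2=-4, 3*-2=-6, 8*-2=-16, -1*-2=2 -> [-4, -4, -6, -16, 2] (max |s|=16)
Stage 3 (AMPLIFY 2): -4*2=-8, -4*2=-8, -6*2=-12, -16*2=-32, 2*2=4 -> [-8, -8, -12, -32, 4] (max |s|=32)
Overall max amplitude: 32

Answer: 32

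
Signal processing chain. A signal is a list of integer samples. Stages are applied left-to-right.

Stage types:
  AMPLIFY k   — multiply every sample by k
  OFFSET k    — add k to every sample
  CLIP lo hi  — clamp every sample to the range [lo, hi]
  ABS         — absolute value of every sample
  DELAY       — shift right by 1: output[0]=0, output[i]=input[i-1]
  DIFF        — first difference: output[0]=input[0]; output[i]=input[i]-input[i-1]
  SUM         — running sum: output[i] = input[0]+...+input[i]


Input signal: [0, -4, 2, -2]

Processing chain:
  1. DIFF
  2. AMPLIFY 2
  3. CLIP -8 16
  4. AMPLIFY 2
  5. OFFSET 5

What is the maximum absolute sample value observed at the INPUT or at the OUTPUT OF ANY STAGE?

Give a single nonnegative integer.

Answer: 29

Derivation:
Input: [0, -4, 2, -2] (max |s|=4)
Stage 1 (DIFF): s[0]=0, -4-0=-4, 2--4=6, -2-2=-4 -> [0, -4, 6, -4] (max |s|=6)
Stage 2 (AMPLIFY 2): 0*2=0, -4*2=-8, 6*2=12, -4*2=-8 -> [0, -8, 12, -8] (max |s|=12)
Stage 3 (CLIP -8 16): clip(0,-8,16)=0, clip(-8,-8,16)=-8, clip(12,-8,16)=12, clip(-8,-8,16)=-8 -> [0, -8, 12, -8] (max |s|=12)
Stage 4 (AMPLIFY 2): 0*2=0, -8*2=-16, 12*2=24, -8*2=-16 -> [0, -16, 24, -16] (max |s|=24)
Stage 5 (OFFSET 5): 0+5=5, -16+5=-11, 24+5=29, -16+5=-11 -> [5, -11, 29, -11] (max |s|=29)
Overall max amplitude: 29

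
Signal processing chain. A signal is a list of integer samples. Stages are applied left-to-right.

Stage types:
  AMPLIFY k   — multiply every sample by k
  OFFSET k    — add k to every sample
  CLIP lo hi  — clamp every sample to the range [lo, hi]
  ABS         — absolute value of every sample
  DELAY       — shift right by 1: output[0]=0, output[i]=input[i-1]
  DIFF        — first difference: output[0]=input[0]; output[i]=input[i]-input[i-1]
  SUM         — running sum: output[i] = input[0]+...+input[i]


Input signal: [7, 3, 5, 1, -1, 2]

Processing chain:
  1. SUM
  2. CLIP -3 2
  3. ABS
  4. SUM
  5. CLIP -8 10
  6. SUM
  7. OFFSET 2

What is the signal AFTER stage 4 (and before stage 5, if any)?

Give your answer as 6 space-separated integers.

Answer: 2 4 6 8 10 12

Derivation:
Input: [7, 3, 5, 1, -1, 2]
Stage 1 (SUM): sum[0..0]=7, sum[0..1]=10, sum[0..2]=15, sum[0..3]=16, sum[0..4]=15, sum[0..5]=17 -> [7, 10, 15, 16, 15, 17]
Stage 2 (CLIP -3 2): clip(7,-3,2)=2, clip(10,-3,2)=2, clip(15,-3,2)=2, clip(16,-3,2)=2, clip(15,-3,2)=2, clip(17,-3,2)=2 -> [2, 2, 2, 2, 2, 2]
Stage 3 (ABS): |2|=2, |2|=2, |2|=2, |2|=2, |2|=2, |2|=2 -> [2, 2, 2, 2, 2, 2]
Stage 4 (SUM): sum[0..0]=2, sum[0..1]=4, sum[0..2]=6, sum[0..3]=8, sum[0..4]=10, sum[0..5]=12 -> [2, 4, 6, 8, 10, 12]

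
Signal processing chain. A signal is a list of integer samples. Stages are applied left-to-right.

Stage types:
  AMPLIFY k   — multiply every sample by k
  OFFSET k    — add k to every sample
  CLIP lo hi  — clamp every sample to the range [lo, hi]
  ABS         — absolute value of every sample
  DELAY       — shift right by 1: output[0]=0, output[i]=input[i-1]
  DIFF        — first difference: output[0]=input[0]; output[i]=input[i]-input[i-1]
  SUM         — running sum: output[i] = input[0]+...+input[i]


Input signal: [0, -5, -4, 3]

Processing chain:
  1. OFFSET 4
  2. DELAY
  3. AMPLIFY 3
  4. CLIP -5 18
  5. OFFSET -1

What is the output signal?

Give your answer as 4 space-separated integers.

Input: [0, -5, -4, 3]
Stage 1 (OFFSET 4): 0+4=4, -5+4=-1, -4+4=0, 3+4=7 -> [4, -1, 0, 7]
Stage 2 (DELAY): [0, 4, -1, 0] = [0, 4, -1, 0] -> [0, 4, -1, 0]
Stage 3 (AMPLIFY 3): 0*3=0, 4*3=12, -1*3=-3, 0*3=0 -> [0, 12, -3, 0]
Stage 4 (CLIP -5 18): clip(0,-5,18)=0, clip(12,-5,18)=12, clip(-3,-5,18)=-3, clip(0,-5,18)=0 -> [0, 12, -3, 0]
Stage 5 (OFFSET -1): 0+-1=-1, 12+-1=11, -3+-1=-4, 0+-1=-1 -> [-1, 11, -4, -1]

Answer: -1 11 -4 -1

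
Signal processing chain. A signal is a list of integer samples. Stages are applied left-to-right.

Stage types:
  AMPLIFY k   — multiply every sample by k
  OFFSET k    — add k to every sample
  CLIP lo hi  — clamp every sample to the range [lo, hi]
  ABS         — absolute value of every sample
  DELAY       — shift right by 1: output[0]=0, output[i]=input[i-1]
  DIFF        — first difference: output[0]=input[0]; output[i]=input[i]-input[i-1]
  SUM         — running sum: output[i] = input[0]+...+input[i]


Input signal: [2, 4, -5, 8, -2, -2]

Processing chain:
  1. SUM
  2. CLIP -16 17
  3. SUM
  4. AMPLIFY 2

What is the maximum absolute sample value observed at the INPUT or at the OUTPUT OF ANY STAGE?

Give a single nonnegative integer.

Answer: 60

Derivation:
Input: [2, 4, -5, 8, -2, -2] (max |s|=8)
Stage 1 (SUM): sum[0..0]=2, sum[0..1]=6, sum[0..2]=1, sum[0..3]=9, sum[0..4]=7, sum[0..5]=5 -> [2, 6, 1, 9, 7, 5] (max |s|=9)
Stage 2 (CLIP -16 17): clip(2,-16,17)=2, clip(6,-16,17)=6, clip(1,-16,17)=1, clip(9,-16,17)=9, clip(7,-16,17)=7, clip(5,-16,17)=5 -> [2, 6, 1, 9, 7, 5] (max |s|=9)
Stage 3 (SUM): sum[0..0]=2, sum[0..1]=8, sum[0..2]=9, sum[0..3]=18, sum[0..4]=25, sum[0..5]=30 -> [2, 8, 9, 18, 25, 30] (max |s|=30)
Stage 4 (AMPLIFY 2): 2*2=4, 8*2=16, 9*2=18, 18*2=36, 25*2=50, 30*2=60 -> [4, 16, 18, 36, 50, 60] (max |s|=60)
Overall max amplitude: 60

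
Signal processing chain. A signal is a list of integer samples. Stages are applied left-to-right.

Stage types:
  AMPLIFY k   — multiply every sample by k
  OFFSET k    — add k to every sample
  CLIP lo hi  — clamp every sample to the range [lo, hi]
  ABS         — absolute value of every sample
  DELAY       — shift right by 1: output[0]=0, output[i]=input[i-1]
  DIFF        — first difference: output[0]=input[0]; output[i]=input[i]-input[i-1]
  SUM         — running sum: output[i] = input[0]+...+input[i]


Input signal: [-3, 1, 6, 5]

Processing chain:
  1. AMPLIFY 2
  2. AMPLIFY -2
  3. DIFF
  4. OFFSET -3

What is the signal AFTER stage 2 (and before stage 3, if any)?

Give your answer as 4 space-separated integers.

Answer: 12 -4 -24 -20

Derivation:
Input: [-3, 1, 6, 5]
Stage 1 (AMPLIFY 2): -3*2=-6, 1*2=2, 6*2=12, 5*2=10 -> [-6, 2, 12, 10]
Stage 2 (AMPLIFY -2): -6*-2=12, 2*-2=-4, 12*-2=-24, 10*-2=-20 -> [12, -4, -24, -20]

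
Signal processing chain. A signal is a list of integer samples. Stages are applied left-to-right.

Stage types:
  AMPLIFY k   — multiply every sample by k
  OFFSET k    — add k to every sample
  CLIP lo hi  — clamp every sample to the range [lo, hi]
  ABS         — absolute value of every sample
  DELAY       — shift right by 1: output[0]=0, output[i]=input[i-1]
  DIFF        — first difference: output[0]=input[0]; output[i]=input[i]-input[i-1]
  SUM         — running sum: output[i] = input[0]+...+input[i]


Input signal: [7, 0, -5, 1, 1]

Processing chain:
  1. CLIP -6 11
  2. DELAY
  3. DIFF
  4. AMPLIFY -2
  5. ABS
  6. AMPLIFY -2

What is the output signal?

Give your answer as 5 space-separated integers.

Answer: 0 -28 -28 -20 -24

Derivation:
Input: [7, 0, -5, 1, 1]
Stage 1 (CLIP -6 11): clip(7,-6,11)=7, clip(0,-6,11)=0, clip(-5,-6,11)=-5, clip(1,-6,11)=1, clip(1,-6,11)=1 -> [7, 0, -5, 1, 1]
Stage 2 (DELAY): [0, 7, 0, -5, 1] = [0, 7, 0, -5, 1] -> [0, 7, 0, -5, 1]
Stage 3 (DIFF): s[0]=0, 7-0=7, 0-7=-7, -5-0=-5, 1--5=6 -> [0, 7, -7, -5, 6]
Stage 4 (AMPLIFY -2): 0*-2=0, 7*-2=-14, -7*-2=14, -5*-2=10, 6*-2=-12 -> [0, -14, 14, 10, -12]
Stage 5 (ABS): |0|=0, |-14|=14, |14|=14, |10|=10, |-12|=12 -> [0, 14, 14, 10, 12]
Stage 6 (AMPLIFY -2): 0*-2=0, 14*-2=-28, 14*-2=-28, 10*-2=-20, 12*-2=-24 -> [0, -28, -28, -20, -24]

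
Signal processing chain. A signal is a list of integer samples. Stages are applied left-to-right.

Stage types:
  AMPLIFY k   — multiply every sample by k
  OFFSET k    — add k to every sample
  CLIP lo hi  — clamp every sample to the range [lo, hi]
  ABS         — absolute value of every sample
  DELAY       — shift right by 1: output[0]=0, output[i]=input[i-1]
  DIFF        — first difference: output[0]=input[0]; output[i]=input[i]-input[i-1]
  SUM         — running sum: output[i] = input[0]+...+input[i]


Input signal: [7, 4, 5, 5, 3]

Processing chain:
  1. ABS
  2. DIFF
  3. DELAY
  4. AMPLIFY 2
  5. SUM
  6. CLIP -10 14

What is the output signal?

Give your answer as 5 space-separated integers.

Answer: 0 14 8 10 10

Derivation:
Input: [7, 4, 5, 5, 3]
Stage 1 (ABS): |7|=7, |4|=4, |5|=5, |5|=5, |3|=3 -> [7, 4, 5, 5, 3]
Stage 2 (DIFF): s[0]=7, 4-7=-3, 5-4=1, 5-5=0, 3-5=-2 -> [7, -3, 1, 0, -2]
Stage 3 (DELAY): [0, 7, -3, 1, 0] = [0, 7, -3, 1, 0] -> [0, 7, -3, 1, 0]
Stage 4 (AMPLIFY 2): 0*2=0, 7*2=14, -3*2=-6, 1*2=2, 0*2=0 -> [0, 14, -6, 2, 0]
Stage 5 (SUM): sum[0..0]=0, sum[0..1]=14, sum[0..2]=8, sum[0..3]=10, sum[0..4]=10 -> [0, 14, 8, 10, 10]
Stage 6 (CLIP -10 14): clip(0,-10,14)=0, clip(14,-10,14)=14, clip(8,-10,14)=8, clip(10,-10,14)=10, clip(10,-10,14)=10 -> [0, 14, 8, 10, 10]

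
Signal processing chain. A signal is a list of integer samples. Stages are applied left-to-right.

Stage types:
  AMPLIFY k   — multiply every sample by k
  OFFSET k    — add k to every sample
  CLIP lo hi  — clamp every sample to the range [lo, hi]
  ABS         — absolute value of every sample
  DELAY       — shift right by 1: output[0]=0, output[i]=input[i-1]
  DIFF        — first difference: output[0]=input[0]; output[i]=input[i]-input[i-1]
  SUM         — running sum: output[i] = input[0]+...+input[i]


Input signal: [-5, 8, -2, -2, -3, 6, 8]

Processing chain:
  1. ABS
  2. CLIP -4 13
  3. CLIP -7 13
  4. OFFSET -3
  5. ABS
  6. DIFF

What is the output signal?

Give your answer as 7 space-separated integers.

Answer: 2 3 -4 0 -1 3 2

Derivation:
Input: [-5, 8, -2, -2, -3, 6, 8]
Stage 1 (ABS): |-5|=5, |8|=8, |-2|=2, |-2|=2, |-3|=3, |6|=6, |8|=8 -> [5, 8, 2, 2, 3, 6, 8]
Stage 2 (CLIP -4 13): clip(5,-4,13)=5, clip(8,-4,13)=8, clip(2,-4,13)=2, clip(2,-4,13)=2, clip(3,-4,13)=3, clip(6,-4,13)=6, clip(8,-4,13)=8 -> [5, 8, 2, 2, 3, 6, 8]
Stage 3 (CLIP -7 13): clip(5,-7,13)=5, clip(8,-7,13)=8, clip(2,-7,13)=2, clip(2,-7,13)=2, clip(3,-7,13)=3, clip(6,-7,13)=6, clip(8,-7,13)=8 -> [5, 8, 2, 2, 3, 6, 8]
Stage 4 (OFFSET -3): 5+-3=2, 8+-3=5, 2+-3=-1, 2+-3=-1, 3+-3=0, 6+-3=3, 8+-3=5 -> [2, 5, -1, -1, 0, 3, 5]
Stage 5 (ABS): |2|=2, |5|=5, |-1|=1, |-1|=1, |0|=0, |3|=3, |5|=5 -> [2, 5, 1, 1, 0, 3, 5]
Stage 6 (DIFF): s[0]=2, 5-2=3, 1-5=-4, 1-1=0, 0-1=-1, 3-0=3, 5-3=2 -> [2, 3, -4, 0, -1, 3, 2]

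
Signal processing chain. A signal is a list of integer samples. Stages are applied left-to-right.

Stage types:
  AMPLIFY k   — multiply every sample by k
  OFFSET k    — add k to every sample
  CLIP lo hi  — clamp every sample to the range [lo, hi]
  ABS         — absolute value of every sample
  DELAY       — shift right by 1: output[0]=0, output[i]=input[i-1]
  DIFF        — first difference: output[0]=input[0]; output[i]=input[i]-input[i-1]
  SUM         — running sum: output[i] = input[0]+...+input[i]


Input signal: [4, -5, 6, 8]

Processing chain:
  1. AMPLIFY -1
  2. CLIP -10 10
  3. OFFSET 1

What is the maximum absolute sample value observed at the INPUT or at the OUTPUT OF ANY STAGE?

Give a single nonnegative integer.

Answer: 8

Derivation:
Input: [4, -5, 6, 8] (max |s|=8)
Stage 1 (AMPLIFY -1): 4*-1=-4, -5*-1=5, 6*-1=-6, 8*-1=-8 -> [-4, 5, -6, -8] (max |s|=8)
Stage 2 (CLIP -10 10): clip(-4,-10,10)=-4, clip(5,-10,10)=5, clip(-6,-10,10)=-6, clip(-8,-10,10)=-8 -> [-4, 5, -6, -8] (max |s|=8)
Stage 3 (OFFSET 1): -4+1=-3, 5+1=6, -6+1=-5, -8+1=-7 -> [-3, 6, -5, -7] (max |s|=7)
Overall max amplitude: 8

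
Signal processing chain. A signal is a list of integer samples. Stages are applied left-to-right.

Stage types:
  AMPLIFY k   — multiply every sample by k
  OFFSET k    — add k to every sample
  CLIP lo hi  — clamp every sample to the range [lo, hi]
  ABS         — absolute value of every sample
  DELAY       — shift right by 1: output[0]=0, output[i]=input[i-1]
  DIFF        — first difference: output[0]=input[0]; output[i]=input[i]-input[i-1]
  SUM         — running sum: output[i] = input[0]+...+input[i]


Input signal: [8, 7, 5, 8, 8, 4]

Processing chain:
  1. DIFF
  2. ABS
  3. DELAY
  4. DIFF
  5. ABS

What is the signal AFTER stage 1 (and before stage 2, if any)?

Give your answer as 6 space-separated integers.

Answer: 8 -1 -2 3 0 -4

Derivation:
Input: [8, 7, 5, 8, 8, 4]
Stage 1 (DIFF): s[0]=8, 7-8=-1, 5-7=-2, 8-5=3, 8-8=0, 4-8=-4 -> [8, -1, -2, 3, 0, -4]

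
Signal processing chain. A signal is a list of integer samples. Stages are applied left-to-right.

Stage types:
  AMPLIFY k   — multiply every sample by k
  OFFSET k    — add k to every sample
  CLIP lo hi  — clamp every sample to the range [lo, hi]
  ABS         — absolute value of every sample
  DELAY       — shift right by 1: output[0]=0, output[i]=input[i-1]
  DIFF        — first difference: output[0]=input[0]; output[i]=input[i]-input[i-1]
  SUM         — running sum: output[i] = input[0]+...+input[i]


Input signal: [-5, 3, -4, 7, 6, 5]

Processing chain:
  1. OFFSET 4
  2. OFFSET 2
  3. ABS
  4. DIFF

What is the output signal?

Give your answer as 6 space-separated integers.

Input: [-5, 3, -4, 7, 6, 5]
Stage 1 (OFFSET 4): -5+4=-1, 3+4=7, -4+4=0, 7+4=11, 6+4=10, 5+4=9 -> [-1, 7, 0, 11, 10, 9]
Stage 2 (OFFSET 2): -1+2=1, 7+2=9, 0+2=2, 11+2=13, 10+2=12, 9+2=11 -> [1, 9, 2, 13, 12, 11]
Stage 3 (ABS): |1|=1, |9|=9, |2|=2, |13|=13, |12|=12, |11|=11 -> [1, 9, 2, 13, 12, 11]
Stage 4 (DIFF): s[0]=1, 9-1=8, 2-9=-7, 13-2=11, 12-13=-1, 11-12=-1 -> [1, 8, -7, 11, -1, -1]

Answer: 1 8 -7 11 -1 -1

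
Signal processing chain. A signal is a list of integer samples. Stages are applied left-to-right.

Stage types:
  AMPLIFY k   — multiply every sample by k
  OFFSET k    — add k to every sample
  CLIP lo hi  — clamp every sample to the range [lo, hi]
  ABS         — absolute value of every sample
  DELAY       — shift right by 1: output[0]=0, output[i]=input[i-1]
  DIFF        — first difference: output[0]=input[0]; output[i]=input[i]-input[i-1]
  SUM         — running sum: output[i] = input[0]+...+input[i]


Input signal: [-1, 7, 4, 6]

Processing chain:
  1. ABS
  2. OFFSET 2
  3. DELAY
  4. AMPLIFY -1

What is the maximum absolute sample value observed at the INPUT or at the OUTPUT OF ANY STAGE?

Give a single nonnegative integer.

Answer: 9

Derivation:
Input: [-1, 7, 4, 6] (max |s|=7)
Stage 1 (ABS): |-1|=1, |7|=7, |4|=4, |6|=6 -> [1, 7, 4, 6] (max |s|=7)
Stage 2 (OFFSET 2): 1+2=3, 7+2=9, 4+2=6, 6+2=8 -> [3, 9, 6, 8] (max |s|=9)
Stage 3 (DELAY): [0, 3, 9, 6] = [0, 3, 9, 6] -> [0, 3, 9, 6] (max |s|=9)
Stage 4 (AMPLIFY -1): 0*-1=0, 3*-1=-3, 9*-1=-9, 6*-1=-6 -> [0, -3, -9, -6] (max |s|=9)
Overall max amplitude: 9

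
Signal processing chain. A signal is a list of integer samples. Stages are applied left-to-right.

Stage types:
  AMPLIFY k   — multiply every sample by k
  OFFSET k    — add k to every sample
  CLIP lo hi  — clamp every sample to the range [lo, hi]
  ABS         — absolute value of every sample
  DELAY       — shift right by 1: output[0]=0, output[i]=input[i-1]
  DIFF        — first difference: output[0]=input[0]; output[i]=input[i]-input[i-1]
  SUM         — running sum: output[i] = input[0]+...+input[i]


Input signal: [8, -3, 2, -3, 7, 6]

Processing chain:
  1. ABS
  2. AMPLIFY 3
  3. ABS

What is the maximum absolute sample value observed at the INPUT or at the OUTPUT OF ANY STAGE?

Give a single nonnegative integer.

Answer: 24

Derivation:
Input: [8, -3, 2, -3, 7, 6] (max |s|=8)
Stage 1 (ABS): |8|=8, |-3|=3, |2|=2, |-3|=3, |7|=7, |6|=6 -> [8, 3, 2, 3, 7, 6] (max |s|=8)
Stage 2 (AMPLIFY 3): 8*3=24, 3*3=9, 2*3=6, 3*3=9, 7*3=21, 6*3=18 -> [24, 9, 6, 9, 21, 18] (max |s|=24)
Stage 3 (ABS): |24|=24, |9|=9, |6|=6, |9|=9, |21|=21, |18|=18 -> [24, 9, 6, 9, 21, 18] (max |s|=24)
Overall max amplitude: 24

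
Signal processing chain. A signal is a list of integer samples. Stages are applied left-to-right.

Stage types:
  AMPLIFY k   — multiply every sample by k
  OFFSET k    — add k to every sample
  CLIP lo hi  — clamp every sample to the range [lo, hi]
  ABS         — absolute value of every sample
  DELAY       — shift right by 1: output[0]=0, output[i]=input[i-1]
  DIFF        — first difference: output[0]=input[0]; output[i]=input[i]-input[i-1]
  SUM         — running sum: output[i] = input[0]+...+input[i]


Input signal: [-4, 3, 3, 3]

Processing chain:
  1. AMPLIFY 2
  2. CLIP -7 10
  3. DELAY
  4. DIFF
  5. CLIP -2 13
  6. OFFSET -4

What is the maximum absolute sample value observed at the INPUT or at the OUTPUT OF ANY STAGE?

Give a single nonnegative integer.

Input: [-4, 3, 3, 3] (max |s|=4)
Stage 1 (AMPLIFY 2): -4*2=-8, 3*2=6, 3*2=6, 3*2=6 -> [-8, 6, 6, 6] (max |s|=8)
Stage 2 (CLIP -7 10): clip(-8,-7,10)=-7, clip(6,-7,10)=6, clip(6,-7,10)=6, clip(6,-7,10)=6 -> [-7, 6, 6, 6] (max |s|=7)
Stage 3 (DELAY): [0, -7, 6, 6] = [0, -7, 6, 6] -> [0, -7, 6, 6] (max |s|=7)
Stage 4 (DIFF): s[0]=0, -7-0=-7, 6--7=13, 6-6=0 -> [0, -7, 13, 0] (max |s|=13)
Stage 5 (CLIP -2 13): clip(0,-2,13)=0, clip(-7,-2,13)=-2, clip(13,-2,13)=13, clip(0,-2,13)=0 -> [0, -2, 13, 0] (max |s|=13)
Stage 6 (OFFSET -4): 0+-4=-4, -2+-4=-6, 13+-4=9, 0+-4=-4 -> [-4, -6, 9, -4] (max |s|=9)
Overall max amplitude: 13

Answer: 13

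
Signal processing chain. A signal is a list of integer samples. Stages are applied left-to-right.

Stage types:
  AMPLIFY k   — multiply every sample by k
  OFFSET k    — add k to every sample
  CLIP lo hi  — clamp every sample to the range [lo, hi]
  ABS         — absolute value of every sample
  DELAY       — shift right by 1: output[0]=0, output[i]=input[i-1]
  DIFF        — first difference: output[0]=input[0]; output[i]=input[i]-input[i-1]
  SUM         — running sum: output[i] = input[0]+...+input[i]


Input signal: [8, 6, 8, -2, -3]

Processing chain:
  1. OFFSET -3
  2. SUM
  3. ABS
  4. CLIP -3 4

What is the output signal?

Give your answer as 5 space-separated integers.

Input: [8, 6, 8, -2, -3]
Stage 1 (OFFSET -3): 8+-3=5, 6+-3=3, 8+-3=5, -2+-3=-5, -3+-3=-6 -> [5, 3, 5, -5, -6]
Stage 2 (SUM): sum[0..0]=5, sum[0..1]=8, sum[0..2]=13, sum[0..3]=8, sum[0..4]=2 -> [5, 8, 13, 8, 2]
Stage 3 (ABS): |5|=5, |8|=8, |13|=13, |8|=8, |2|=2 -> [5, 8, 13, 8, 2]
Stage 4 (CLIP -3 4): clip(5,-3,4)=4, clip(8,-3,4)=4, clip(13,-3,4)=4, clip(8,-3,4)=4, clip(2,-3,4)=2 -> [4, 4, 4, 4, 2]

Answer: 4 4 4 4 2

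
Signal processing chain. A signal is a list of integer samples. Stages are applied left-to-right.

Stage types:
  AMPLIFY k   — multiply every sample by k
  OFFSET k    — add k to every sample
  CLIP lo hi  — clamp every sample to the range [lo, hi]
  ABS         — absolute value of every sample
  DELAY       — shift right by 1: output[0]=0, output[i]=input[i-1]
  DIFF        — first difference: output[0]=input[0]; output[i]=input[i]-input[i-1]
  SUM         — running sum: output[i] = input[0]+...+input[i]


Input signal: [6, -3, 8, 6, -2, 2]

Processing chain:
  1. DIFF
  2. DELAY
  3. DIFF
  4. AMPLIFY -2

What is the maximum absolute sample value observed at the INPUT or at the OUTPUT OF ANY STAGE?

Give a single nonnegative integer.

Input: [6, -3, 8, 6, -2, 2] (max |s|=8)
Stage 1 (DIFF): s[0]=6, -3-6=-9, 8--3=11, 6-8=-2, -2-6=-8, 2--2=4 -> [6, -9, 11, -2, -8, 4] (max |s|=11)
Stage 2 (DELAY): [0, 6, -9, 11, -2, -8] = [0, 6, -9, 11, -2, -8] -> [0, 6, -9, 11, -2, -8] (max |s|=11)
Stage 3 (DIFF): s[0]=0, 6-0=6, -9-6=-15, 11--9=20, -2-11=-13, -8--2=-6 -> [0, 6, -15, 20, -13, -6] (max |s|=20)
Stage 4 (AMPLIFY -2): 0*-2=0, 6*-2=-12, -15*-2=30, 20*-2=-40, -13*-2=26, -6*-2=12 -> [0, -12, 30, -40, 26, 12] (max |s|=40)
Overall max amplitude: 40

Answer: 40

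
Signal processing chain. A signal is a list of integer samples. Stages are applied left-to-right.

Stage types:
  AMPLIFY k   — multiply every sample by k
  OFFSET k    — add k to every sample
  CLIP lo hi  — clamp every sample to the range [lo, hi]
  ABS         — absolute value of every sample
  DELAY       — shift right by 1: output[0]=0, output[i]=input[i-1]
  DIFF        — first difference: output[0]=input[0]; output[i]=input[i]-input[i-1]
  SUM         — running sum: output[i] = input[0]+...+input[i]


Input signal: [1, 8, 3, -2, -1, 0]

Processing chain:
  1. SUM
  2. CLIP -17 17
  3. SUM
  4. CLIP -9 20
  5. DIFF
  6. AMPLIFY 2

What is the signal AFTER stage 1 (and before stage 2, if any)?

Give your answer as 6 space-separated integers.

Answer: 1 9 12 10 9 9

Derivation:
Input: [1, 8, 3, -2, -1, 0]
Stage 1 (SUM): sum[0..0]=1, sum[0..1]=9, sum[0..2]=12, sum[0..3]=10, sum[0..4]=9, sum[0..5]=9 -> [1, 9, 12, 10, 9, 9]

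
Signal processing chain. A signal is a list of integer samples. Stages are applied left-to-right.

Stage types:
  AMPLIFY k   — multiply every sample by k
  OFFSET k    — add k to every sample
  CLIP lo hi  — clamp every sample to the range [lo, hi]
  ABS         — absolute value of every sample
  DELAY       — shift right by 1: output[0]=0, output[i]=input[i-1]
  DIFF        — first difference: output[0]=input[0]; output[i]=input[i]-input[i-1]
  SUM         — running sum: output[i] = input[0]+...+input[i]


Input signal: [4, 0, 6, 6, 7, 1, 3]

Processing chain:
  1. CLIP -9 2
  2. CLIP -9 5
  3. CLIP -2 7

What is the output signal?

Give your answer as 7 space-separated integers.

Input: [4, 0, 6, 6, 7, 1, 3]
Stage 1 (CLIP -9 2): clip(4,-9,2)=2, clip(0,-9,2)=0, clip(6,-9,2)=2, clip(6,-9,2)=2, clip(7,-9,2)=2, clip(1,-9,2)=1, clip(3,-9,2)=2 -> [2, 0, 2, 2, 2, 1, 2]
Stage 2 (CLIP -9 5): clip(2,-9,5)=2, clip(0,-9,5)=0, clip(2,-9,5)=2, clip(2,-9,5)=2, clip(2,-9,5)=2, clip(1,-9,5)=1, clip(2,-9,5)=2 -> [2, 0, 2, 2, 2, 1, 2]
Stage 3 (CLIP -2 7): clip(2,-2,7)=2, clip(0,-2,7)=0, clip(2,-2,7)=2, clip(2,-2,7)=2, clip(2,-2,7)=2, clip(1,-2,7)=1, clip(2,-2,7)=2 -> [2, 0, 2, 2, 2, 1, 2]

Answer: 2 0 2 2 2 1 2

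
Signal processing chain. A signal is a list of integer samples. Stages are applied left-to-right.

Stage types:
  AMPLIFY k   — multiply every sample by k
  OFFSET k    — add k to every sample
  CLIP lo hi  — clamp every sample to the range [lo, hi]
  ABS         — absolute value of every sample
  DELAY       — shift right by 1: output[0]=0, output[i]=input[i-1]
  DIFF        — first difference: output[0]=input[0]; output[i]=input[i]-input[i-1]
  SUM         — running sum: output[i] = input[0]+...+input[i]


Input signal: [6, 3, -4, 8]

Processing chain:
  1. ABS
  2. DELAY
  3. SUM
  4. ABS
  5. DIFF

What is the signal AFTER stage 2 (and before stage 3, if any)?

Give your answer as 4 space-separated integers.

Answer: 0 6 3 4

Derivation:
Input: [6, 3, -4, 8]
Stage 1 (ABS): |6|=6, |3|=3, |-4|=4, |8|=8 -> [6, 3, 4, 8]
Stage 2 (DELAY): [0, 6, 3, 4] = [0, 6, 3, 4] -> [0, 6, 3, 4]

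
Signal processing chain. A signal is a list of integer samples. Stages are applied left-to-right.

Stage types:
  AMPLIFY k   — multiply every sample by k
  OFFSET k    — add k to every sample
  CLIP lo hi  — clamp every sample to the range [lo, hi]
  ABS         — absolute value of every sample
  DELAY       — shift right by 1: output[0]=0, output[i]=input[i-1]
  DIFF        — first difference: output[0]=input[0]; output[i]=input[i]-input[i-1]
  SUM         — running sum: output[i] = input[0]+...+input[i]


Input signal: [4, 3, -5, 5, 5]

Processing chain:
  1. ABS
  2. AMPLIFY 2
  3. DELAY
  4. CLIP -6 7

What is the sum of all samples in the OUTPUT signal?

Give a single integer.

Input: [4, 3, -5, 5, 5]
Stage 1 (ABS): |4|=4, |3|=3, |-5|=5, |5|=5, |5|=5 -> [4, 3, 5, 5, 5]
Stage 2 (AMPLIFY 2): 4*2=8, 3*2=6, 5*2=10, 5*2=10, 5*2=10 -> [8, 6, 10, 10, 10]
Stage 3 (DELAY): [0, 8, 6, 10, 10] = [0, 8, 6, 10, 10] -> [0, 8, 6, 10, 10]
Stage 4 (CLIP -6 7): clip(0,-6,7)=0, clip(8,-6,7)=7, clip(6,-6,7)=6, clip(10,-6,7)=7, clip(10,-6,7)=7 -> [0, 7, 6, 7, 7]
Output sum: 27

Answer: 27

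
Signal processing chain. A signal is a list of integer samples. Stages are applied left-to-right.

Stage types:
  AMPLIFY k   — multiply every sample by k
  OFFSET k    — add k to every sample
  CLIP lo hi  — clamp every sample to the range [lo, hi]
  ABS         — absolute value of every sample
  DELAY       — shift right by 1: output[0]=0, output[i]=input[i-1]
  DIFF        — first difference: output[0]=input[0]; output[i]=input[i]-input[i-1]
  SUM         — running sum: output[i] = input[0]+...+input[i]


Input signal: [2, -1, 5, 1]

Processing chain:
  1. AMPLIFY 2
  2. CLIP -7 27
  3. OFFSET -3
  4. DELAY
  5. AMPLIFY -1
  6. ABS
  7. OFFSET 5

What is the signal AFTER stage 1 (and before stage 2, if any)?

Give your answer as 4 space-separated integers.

Input: [2, -1, 5, 1]
Stage 1 (AMPLIFY 2): 2*2=4, -1*2=-2, 5*2=10, 1*2=2 -> [4, -2, 10, 2]

Answer: 4 -2 10 2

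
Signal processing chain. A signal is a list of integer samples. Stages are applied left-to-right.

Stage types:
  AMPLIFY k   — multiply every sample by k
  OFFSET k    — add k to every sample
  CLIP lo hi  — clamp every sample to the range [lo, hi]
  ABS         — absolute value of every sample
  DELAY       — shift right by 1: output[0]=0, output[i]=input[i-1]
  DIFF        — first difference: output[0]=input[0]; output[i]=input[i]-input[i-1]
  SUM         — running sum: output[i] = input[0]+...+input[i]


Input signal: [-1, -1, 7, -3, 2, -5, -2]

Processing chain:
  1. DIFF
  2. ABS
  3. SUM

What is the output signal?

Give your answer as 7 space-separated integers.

Input: [-1, -1, 7, -3, 2, -5, -2]
Stage 1 (DIFF): s[0]=-1, -1--1=0, 7--1=8, -3-7=-10, 2--3=5, -5-2=-7, -2--5=3 -> [-1, 0, 8, -10, 5, -7, 3]
Stage 2 (ABS): |-1|=1, |0|=0, |8|=8, |-10|=10, |5|=5, |-7|=7, |3|=3 -> [1, 0, 8, 10, 5, 7, 3]
Stage 3 (SUM): sum[0..0]=1, sum[0..1]=1, sum[0..2]=9, sum[0..3]=19, sum[0..4]=24, sum[0..5]=31, sum[0..6]=34 -> [1, 1, 9, 19, 24, 31, 34]

Answer: 1 1 9 19 24 31 34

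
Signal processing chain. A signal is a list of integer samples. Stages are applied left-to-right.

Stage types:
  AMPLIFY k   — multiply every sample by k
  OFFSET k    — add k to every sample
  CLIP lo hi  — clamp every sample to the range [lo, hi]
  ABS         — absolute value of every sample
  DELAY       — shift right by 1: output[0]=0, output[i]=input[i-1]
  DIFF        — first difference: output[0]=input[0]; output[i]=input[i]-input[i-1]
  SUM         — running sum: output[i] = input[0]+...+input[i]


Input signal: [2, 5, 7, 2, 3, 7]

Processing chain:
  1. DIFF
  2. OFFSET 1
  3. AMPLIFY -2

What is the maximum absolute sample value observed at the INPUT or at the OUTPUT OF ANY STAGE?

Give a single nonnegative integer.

Input: [2, 5, 7, 2, 3, 7] (max |s|=7)
Stage 1 (DIFF): s[0]=2, 5-2=3, 7-5=2, 2-7=-5, 3-2=1, 7-3=4 -> [2, 3, 2, -5, 1, 4] (max |s|=5)
Stage 2 (OFFSET 1): 2+1=3, 3+1=4, 2+1=3, -5+1=-4, 1+1=2, 4+1=5 -> [3, 4, 3, -4, 2, 5] (max |s|=5)
Stage 3 (AMPLIFY -2): 3*-2=-6, 4*-2=-8, 3*-2=-6, -4*-2=8, 2*-2=-4, 5*-2=-10 -> [-6, -8, -6, 8, -4, -10] (max |s|=10)
Overall max amplitude: 10

Answer: 10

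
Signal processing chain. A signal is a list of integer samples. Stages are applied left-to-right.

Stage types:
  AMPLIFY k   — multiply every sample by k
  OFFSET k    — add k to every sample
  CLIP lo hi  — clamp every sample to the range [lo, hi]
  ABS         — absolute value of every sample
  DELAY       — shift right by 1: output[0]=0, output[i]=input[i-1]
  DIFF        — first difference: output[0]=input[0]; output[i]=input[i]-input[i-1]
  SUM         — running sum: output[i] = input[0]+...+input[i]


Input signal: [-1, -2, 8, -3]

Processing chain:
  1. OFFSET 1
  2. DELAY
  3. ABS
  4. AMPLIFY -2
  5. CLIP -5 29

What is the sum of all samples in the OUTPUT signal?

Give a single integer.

Answer: -7

Derivation:
Input: [-1, -2, 8, -3]
Stage 1 (OFFSET 1): -1+1=0, -2+1=-1, 8+1=9, -3+1=-2 -> [0, -1, 9, -2]
Stage 2 (DELAY): [0, 0, -1, 9] = [0, 0, -1, 9] -> [0, 0, -1, 9]
Stage 3 (ABS): |0|=0, |0|=0, |-1|=1, |9|=9 -> [0, 0, 1, 9]
Stage 4 (AMPLIFY -2): 0*-2=0, 0*-2=0, 1*-2=-2, 9*-2=-18 -> [0, 0, -2, -18]
Stage 5 (CLIP -5 29): clip(0,-5,29)=0, clip(0,-5,29)=0, clip(-2,-5,29)=-2, clip(-18,-5,29)=-5 -> [0, 0, -2, -5]
Output sum: -7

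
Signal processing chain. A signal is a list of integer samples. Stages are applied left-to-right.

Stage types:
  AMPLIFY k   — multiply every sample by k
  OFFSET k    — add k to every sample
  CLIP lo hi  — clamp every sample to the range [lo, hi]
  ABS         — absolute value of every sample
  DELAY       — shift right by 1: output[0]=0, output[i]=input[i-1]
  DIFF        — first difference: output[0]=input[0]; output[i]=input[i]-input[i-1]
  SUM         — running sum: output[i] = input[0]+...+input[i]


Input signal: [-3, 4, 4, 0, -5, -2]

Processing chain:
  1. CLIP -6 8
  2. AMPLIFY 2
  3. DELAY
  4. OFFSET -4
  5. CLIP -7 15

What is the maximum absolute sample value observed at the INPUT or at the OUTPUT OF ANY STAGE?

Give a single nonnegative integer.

Input: [-3, 4, 4, 0, -5, -2] (max |s|=5)
Stage 1 (CLIP -6 8): clip(-3,-6,8)=-3, clip(4,-6,8)=4, clip(4,-6,8)=4, clip(0,-6,8)=0, clip(-5,-6,8)=-5, clip(-2,-6,8)=-2 -> [-3, 4, 4, 0, -5, -2] (max |s|=5)
Stage 2 (AMPLIFY 2): -3*2=-6, 4*2=8, 4*2=8, 0*2=0, -5*2=-10, -2*2=-4 -> [-6, 8, 8, 0, -10, -4] (max |s|=10)
Stage 3 (DELAY): [0, -6, 8, 8, 0, -10] = [0, -6, 8, 8, 0, -10] -> [0, -6, 8, 8, 0, -10] (max |s|=10)
Stage 4 (OFFSET -4): 0+-4=-4, -6+-4=-10, 8+-4=4, 8+-4=4, 0+-4=-4, -10+-4=-14 -> [-4, -10, 4, 4, -4, -14] (max |s|=14)
Stage 5 (CLIP -7 15): clip(-4,-7,15)=-4, clip(-10,-7,15)=-7, clip(4,-7,15)=4, clip(4,-7,15)=4, clip(-4,-7,15)=-4, clip(-14,-7,15)=-7 -> [-4, -7, 4, 4, -4, -7] (max |s|=7)
Overall max amplitude: 14

Answer: 14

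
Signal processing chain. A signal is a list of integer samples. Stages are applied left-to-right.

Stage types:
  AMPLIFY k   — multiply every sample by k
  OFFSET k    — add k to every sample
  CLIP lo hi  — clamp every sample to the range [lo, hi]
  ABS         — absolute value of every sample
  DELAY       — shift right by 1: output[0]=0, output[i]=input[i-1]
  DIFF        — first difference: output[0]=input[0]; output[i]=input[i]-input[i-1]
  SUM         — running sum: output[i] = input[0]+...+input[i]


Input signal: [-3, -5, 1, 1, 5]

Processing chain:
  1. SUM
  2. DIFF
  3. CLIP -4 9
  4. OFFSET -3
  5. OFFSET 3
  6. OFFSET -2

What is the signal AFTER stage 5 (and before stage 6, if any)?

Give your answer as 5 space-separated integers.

Input: [-3, -5, 1, 1, 5]
Stage 1 (SUM): sum[0..0]=-3, sum[0..1]=-8, sum[0..2]=-7, sum[0..3]=-6, sum[0..4]=-1 -> [-3, -8, -7, -6, -1]
Stage 2 (DIFF): s[0]=-3, -8--3=-5, -7--8=1, -6--7=1, -1--6=5 -> [-3, -5, 1, 1, 5]
Stage 3 (CLIP -4 9): clip(-3,-4,9)=-3, clip(-5,-4,9)=-4, clip(1,-4,9)=1, clip(1,-4,9)=1, clip(5,-4,9)=5 -> [-3, -4, 1, 1, 5]
Stage 4 (OFFSET -3): -3+-3=-6, -4+-3=-7, 1+-3=-2, 1+-3=-2, 5+-3=2 -> [-6, -7, -2, -2, 2]
Stage 5 (OFFSET 3): -6+3=-3, -7+3=-4, -2+3=1, -2+3=1, 2+3=5 -> [-3, -4, 1, 1, 5]

Answer: -3 -4 1 1 5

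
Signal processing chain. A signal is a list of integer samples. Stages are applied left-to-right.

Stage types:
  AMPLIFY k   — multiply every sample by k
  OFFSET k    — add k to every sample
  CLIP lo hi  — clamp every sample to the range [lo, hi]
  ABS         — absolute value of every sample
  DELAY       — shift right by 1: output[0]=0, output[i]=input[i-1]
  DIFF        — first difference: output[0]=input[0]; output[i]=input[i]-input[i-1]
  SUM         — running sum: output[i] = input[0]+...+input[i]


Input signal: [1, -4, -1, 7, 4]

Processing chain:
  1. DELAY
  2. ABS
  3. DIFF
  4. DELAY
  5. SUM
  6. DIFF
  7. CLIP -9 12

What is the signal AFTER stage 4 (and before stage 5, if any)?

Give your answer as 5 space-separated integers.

Input: [1, -4, -1, 7, 4]
Stage 1 (DELAY): [0, 1, -4, -1, 7] = [0, 1, -4, -1, 7] -> [0, 1, -4, -1, 7]
Stage 2 (ABS): |0|=0, |1|=1, |-4|=4, |-1|=1, |7|=7 -> [0, 1, 4, 1, 7]
Stage 3 (DIFF): s[0]=0, 1-0=1, 4-1=3, 1-4=-3, 7-1=6 -> [0, 1, 3, -3, 6]
Stage 4 (DELAY): [0, 0, 1, 3, -3] = [0, 0, 1, 3, -3] -> [0, 0, 1, 3, -3]

Answer: 0 0 1 3 -3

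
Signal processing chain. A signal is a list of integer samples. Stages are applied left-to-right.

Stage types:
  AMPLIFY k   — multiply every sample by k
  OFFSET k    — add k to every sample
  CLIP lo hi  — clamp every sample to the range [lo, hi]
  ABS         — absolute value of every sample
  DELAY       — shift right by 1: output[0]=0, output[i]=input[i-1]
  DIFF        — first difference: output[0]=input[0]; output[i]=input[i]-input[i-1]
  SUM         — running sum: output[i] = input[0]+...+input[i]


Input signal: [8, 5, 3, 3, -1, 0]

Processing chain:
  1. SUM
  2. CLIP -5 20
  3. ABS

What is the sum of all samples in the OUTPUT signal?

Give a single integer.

Answer: 92

Derivation:
Input: [8, 5, 3, 3, -1, 0]
Stage 1 (SUM): sum[0..0]=8, sum[0..1]=13, sum[0..2]=16, sum[0..3]=19, sum[0..4]=18, sum[0..5]=18 -> [8, 13, 16, 19, 18, 18]
Stage 2 (CLIP -5 20): clip(8,-5,20)=8, clip(13,-5,20)=13, clip(16,-5,20)=16, clip(19,-5,20)=19, clip(18,-5,20)=18, clip(18,-5,20)=18 -> [8, 13, 16, 19, 18, 18]
Stage 3 (ABS): |8|=8, |13|=13, |16|=16, |19|=19, |18|=18, |18|=18 -> [8, 13, 16, 19, 18, 18]
Output sum: 92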